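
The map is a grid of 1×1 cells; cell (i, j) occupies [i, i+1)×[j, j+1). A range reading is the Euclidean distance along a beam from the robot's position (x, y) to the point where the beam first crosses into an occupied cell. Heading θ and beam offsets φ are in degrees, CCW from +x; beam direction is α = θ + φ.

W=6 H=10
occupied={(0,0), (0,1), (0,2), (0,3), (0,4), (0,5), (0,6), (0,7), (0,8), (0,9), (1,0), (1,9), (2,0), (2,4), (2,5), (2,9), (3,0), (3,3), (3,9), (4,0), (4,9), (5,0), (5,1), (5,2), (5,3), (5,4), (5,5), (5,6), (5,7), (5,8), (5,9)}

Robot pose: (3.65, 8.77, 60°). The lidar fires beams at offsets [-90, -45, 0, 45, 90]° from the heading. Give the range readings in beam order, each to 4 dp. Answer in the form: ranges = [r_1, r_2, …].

beam 1: φ=-90°, α=330°
  direction (0.8660, -0.5000); cell (3,8); t to first gridline: x 0.4041, y 1.5400 (then +1.1547 / +2.0000)
    (4,8) via x @ 0.4041
    (4,7) via y @ 1.5400
    (5,7) via x @ 1.5588  # hit
  → r_1 = 1.5588
beam 2: φ=-45°, α=15°
  direction (0.9659, 0.2588); cell (3,8); t to first gridline: x 0.3623, y 0.8887 (then +1.0353 / +3.8637)
    (4,8) via x @ 0.3623
    (4,9) via y @ 0.8887  # hit
  → r_2 = 0.8887
beam 3: φ=0°, α=60°
  direction (0.5000, 0.8660); cell (3,8); t to first gridline: x 0.7000, y 0.2656 (then +2.0000 / +1.1547)
    (3,9) via y @ 0.2656  # hit
  → r_3 = 0.2656
beam 4: φ=45°, α=105°
  direction (-0.2588, 0.9659); cell (3,8); t to first gridline: x 2.5114, y 0.2381 (then +3.8637 / +1.0353)
    (3,9) via y @ 0.2381  # hit
  → r_4 = 0.2381
beam 5: φ=90°, α=150°
  direction (-0.8660, 0.5000); cell (3,8); t to first gridline: x 0.7506, y 0.4600 (then +1.1547 / +2.0000)
    (3,9) via y @ 0.4600  # hit
  → r_5 = 0.4600

ranges = [1.5588, 0.8887, 0.2656, 0.2381, 0.4600]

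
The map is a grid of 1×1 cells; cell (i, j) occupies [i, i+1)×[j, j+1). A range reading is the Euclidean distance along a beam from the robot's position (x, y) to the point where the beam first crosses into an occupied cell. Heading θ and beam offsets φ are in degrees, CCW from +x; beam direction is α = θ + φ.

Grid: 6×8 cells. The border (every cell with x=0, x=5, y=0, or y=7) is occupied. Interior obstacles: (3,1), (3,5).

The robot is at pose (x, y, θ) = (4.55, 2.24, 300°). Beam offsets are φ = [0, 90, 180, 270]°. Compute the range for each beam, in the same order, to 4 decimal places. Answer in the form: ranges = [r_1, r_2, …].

ranges = [0.9000, 0.5196, 5.4964, 0.6351]

beam 1: φ=0°, α=300°
  cosα=0.5000 sinα=-0.8660 | (4,2) | tMaxX 0.9000 tMaxY 0.2771 | tΔX 2.0000 tΔY 1.1547
    t=0.2771 [y] (4,1)
    t=0.9000 [x] (5,1) — stop
  → r_1 = 0.9000
beam 2: φ=90°, α=30°
  cosα=0.8660 sinα=0.5000 | (4,2) | tMaxX 0.5196 tMaxY 1.5200 | tΔX 1.1547 tΔY 2.0000
    t=0.5196 [x] (5,2) — stop
  → r_2 = 0.5196
beam 3: φ=180°, α=120°
  cosα=-0.5000 sinα=0.8660 | (4,2) | tMaxX 1.1000 tMaxY 0.8776 | tΔX 2.0000 tΔY 1.1547
    t=0.8776 [y] (4,3)
    t=1.1000 [x] (3,3)
    t=2.0323 [y] (3,4)
    t=3.1000 [x] (2,4)
    t=3.1870 [y] (2,5)
    t=4.3417 [y] (2,6)
    t=5.1000 [x] (1,6)
    t=5.4964 [y] (1,7) — stop
  → r_3 = 5.4964
beam 4: φ=270°, α=210°
  cosα=-0.8660 sinα=-0.5000 | (4,2) | tMaxX 0.6351 tMaxY 0.4800 | tΔX 1.1547 tΔY 2.0000
    t=0.4800 [y] (4,1)
    t=0.6351 [x] (3,1) — stop
  → r_4 = 0.6351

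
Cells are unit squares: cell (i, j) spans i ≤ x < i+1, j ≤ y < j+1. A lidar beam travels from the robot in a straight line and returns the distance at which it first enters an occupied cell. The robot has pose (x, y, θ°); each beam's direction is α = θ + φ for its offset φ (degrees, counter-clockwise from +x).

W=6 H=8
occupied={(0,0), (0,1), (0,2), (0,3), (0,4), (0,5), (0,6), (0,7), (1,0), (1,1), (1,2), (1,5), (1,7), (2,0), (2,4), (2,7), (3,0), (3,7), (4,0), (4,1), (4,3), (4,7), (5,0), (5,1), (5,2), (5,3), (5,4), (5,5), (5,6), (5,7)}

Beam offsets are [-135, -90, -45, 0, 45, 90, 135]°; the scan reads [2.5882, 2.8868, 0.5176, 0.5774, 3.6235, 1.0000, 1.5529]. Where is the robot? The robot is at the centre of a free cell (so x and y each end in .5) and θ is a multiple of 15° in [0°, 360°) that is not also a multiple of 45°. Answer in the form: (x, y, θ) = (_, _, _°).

Enumerate (i+0.5, j+0.5, θ) over the 18 free cells and 16 admissible headings. For each, cast all 7 beams and compare to the given ranges.
  (2.5, 5.5, 75°): beam 1 = 0.5774 ≠ 2.5882 ✗
  (4.5, 4.5, 240°): beam 3 = 1.5529 ≠ 0.5176 ✗
  (2.5, 1.5, 240°): beam 1 = 3.6235 ≠ 2.5882 ✗
  (4.5, 5.5, 285°): beam 1 = 3.0000 ≠ 2.5882 ✗
  …
  (3.5, 4.5, 210°): r_1=2.5882, r_2=2.8868, r_3=0.5176, r_4=0.5774, r_5=3.6235, r_6=1.0000, r_7=1.5529 — all match ✓
Only this pose fits every beam.

(x, y, θ) = (3.5, 4.5, 210°)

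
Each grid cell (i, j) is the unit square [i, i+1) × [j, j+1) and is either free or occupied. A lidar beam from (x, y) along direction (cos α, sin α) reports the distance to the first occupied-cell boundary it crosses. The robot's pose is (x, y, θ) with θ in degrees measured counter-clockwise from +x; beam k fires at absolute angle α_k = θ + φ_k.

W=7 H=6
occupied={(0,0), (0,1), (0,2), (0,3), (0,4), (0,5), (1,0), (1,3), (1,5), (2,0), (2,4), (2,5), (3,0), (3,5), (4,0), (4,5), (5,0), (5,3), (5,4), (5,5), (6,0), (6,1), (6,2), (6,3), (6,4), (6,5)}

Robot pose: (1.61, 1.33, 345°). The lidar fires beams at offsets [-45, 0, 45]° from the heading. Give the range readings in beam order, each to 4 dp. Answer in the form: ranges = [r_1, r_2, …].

ranges = [0.3811, 1.2750, 3.9144]

beam 1: φ=-45°, α=300°
  d=(0.5000,-0.8660)  start (1,1)  tX=0.7800 tY=0.3811  stride 1/|dx|=2.0000 1/|dy|=1.1547
    cross y-line → (1,0), t=0.3811 (wall)
  → r_1 = 0.3811
beam 2: φ=0°, α=345°
  d=(0.9659,-0.2588)  start (1,1)  tX=0.4038 tY=1.2750  stride 1/|dx|=1.0353 1/|dy|=3.8637
    cross x-line → (2,1), t=0.4038
    cross y-line → (2,0), t=1.2750 (wall)
  → r_2 = 1.2750
beam 3: φ=45°, α=30°
  d=(0.8660,0.5000)  start (1,1)  tX=0.4503 tY=1.3400  stride 1/|dx|=1.1547 1/|dy|=2.0000
    cross x-line → (2,1), t=0.4503
    cross y-line → (2,2), t=1.3400
    cross x-line → (3,2), t=1.6050
    cross x-line → (4,2), t=2.7597
    cross y-line → (4,3), t=3.3400
    cross x-line → (5,3), t=3.9144 (wall)
  → r_3 = 3.9144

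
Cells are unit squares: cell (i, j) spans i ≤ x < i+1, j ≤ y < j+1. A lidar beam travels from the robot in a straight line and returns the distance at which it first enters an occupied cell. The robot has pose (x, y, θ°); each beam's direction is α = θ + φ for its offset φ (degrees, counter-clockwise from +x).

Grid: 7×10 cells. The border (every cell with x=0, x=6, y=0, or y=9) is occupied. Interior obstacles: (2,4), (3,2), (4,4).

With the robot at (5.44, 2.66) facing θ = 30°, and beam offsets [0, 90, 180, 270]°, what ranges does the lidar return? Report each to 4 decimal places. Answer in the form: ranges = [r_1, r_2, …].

ranges = [0.6466, 1.5473, 3.3200, 1.1200]

beam 1: φ=0°, α=30°
  dir = (cos 30°, sin 30°) = (0.8660, 0.5000); from cell (5,2)
  next x-line at t=0.6466, next y-line at t=0.6800; Δt_x=1.1547, Δt_y=2.0000
    x: enter (6,2) at t=0.6466 ← occupied
  → r_1 = 0.6466
beam 2: φ=90°, α=120°
  dir = (cos 120°, sin 120°) = (-0.5000, 0.8660); from cell (5,2)
  next x-line at t=0.8800, next y-line at t=0.3926; Δt_x=2.0000, Δt_y=1.1547
    y: enter (5,3) at t=0.3926
    x: enter (4,3) at t=0.8800
    y: enter (4,4) at t=1.5473 ← occupied
  → r_2 = 1.5473
beam 3: φ=180°, α=210°
  dir = (cos 210°, sin 210°) = (-0.8660, -0.5000); from cell (5,2)
  next x-line at t=0.5081, next y-line at t=1.3200; Δt_x=1.1547, Δt_y=2.0000
    x: enter (4,2) at t=0.5081
    y: enter (4,1) at t=1.3200
    x: enter (3,1) at t=1.6628
    x: enter (2,1) at t=2.8175
    y: enter (2,0) at t=3.3200 ← occupied
  → r_3 = 3.3200
beam 4: φ=270°, α=300°
  dir = (cos 300°, sin 300°) = (0.5000, -0.8660); from cell (5,2)
  next x-line at t=1.1200, next y-line at t=0.7621; Δt_x=2.0000, Δt_y=1.1547
    y: enter (5,1) at t=0.7621
    x: enter (6,1) at t=1.1200 ← occupied
  → r_4 = 1.1200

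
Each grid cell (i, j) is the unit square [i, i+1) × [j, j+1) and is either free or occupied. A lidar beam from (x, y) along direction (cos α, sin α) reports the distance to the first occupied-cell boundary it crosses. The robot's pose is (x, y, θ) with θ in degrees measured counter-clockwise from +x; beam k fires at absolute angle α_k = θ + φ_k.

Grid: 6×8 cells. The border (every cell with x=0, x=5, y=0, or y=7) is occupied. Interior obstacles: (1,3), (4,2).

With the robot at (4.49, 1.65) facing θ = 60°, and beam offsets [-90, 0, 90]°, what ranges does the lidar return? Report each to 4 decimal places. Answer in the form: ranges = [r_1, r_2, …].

beam 1: φ=-90°, α=330°
  d=(0.8660,-0.5000)  start (4,1)  tX=0.5889 tY=1.3000  stride 1/|dx|=1.1547 1/|dy|=2.0000
    cross x-line → (5,1), t=0.5889 (wall)
  → r_1 = 0.5889
beam 2: φ=0°, α=60°
  d=(0.5000,0.8660)  start (4,1)  tX=1.0200 tY=0.4041  stride 1/|dx|=2.0000 1/|dy|=1.1547
    cross y-line → (4,2), t=0.4041 (wall)
  → r_2 = 0.4041
beam 3: φ=90°, α=150°
  d=(-0.8660,0.5000)  start (4,1)  tX=0.5658 tY=0.7000  stride 1/|dx|=1.1547 1/|dy|=2.0000
    cross x-line → (3,1), t=0.5658
    cross y-line → (3,2), t=0.7000
    cross x-line → (2,2), t=1.7205
    cross y-line → (2,3), t=2.7000
    cross x-line → (1,3), t=2.8752 (wall)
  → r_3 = 2.8752

ranges = [0.5889, 0.4041, 2.8752]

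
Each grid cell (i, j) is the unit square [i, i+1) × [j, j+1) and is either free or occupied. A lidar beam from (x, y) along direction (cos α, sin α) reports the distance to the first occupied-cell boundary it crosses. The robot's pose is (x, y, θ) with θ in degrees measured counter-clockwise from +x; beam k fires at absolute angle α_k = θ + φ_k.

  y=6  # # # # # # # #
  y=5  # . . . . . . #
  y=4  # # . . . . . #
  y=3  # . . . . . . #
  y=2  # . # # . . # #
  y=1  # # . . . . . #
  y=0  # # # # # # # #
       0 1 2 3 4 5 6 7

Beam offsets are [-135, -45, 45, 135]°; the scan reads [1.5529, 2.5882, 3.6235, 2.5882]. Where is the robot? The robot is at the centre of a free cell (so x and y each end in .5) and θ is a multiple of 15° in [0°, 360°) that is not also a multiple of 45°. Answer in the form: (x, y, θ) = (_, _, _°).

(x, y, θ) = (5.5, 3.5, 120°)

The pose lattice has 25·16 = 400 candidates. Test each by forward raycasting.
  (6.5, 3.5, 195°): beam 1 = 1.0000 ≠ 1.5529 ✗
  (6.5, 5.5, 255°): beam 1 = 0.5774 ≠ 1.5529 ✗
  (3.5, 3.5, 75°): beam 1 = 0.5774 ≠ 1.5529 ✗
  (5.5, 4.5, 345°): beam 1 = 3.0000 ≠ 1.5529 ✗
  …
  (5.5, 3.5, 120°): r_1=1.5529, r_2=2.5882, r_3=3.6235, r_4=2.5882 — all match ✓
Unique over the lattice → pose = (5.5, 3.5, 120°).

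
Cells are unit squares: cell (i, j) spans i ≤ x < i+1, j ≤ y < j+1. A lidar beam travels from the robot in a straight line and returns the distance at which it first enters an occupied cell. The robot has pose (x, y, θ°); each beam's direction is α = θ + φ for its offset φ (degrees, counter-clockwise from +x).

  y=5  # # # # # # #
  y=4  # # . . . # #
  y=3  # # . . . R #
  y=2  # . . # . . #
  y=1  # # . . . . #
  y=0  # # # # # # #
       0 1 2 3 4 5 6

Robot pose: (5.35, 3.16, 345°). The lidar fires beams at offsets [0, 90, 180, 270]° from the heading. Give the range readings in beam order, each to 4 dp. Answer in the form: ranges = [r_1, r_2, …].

ranges = [0.6729, 0.8696, 3.4682, 2.2362]

beam 1: φ=0°, α=345°
  cosα=0.9659 sinα=-0.2588 | (5,3) | tMaxX 0.6729 tMaxY 0.6182 | tΔX 1.0353 tΔY 3.8637
    t=0.6182 [y] (5,2)
    t=0.6729 [x] (6,2) — stop
  → r_1 = 0.6729
beam 2: φ=90°, α=75°
  cosα=0.2588 sinα=0.9659 | (5,3) | tMaxX 2.5114 tMaxY 0.8696 | tΔX 3.8637 tΔY 1.0353
    t=0.8696 [y] (5,4) — stop
  → r_2 = 0.8696
beam 3: φ=180°, α=165°
  cosα=-0.9659 sinα=0.2588 | (5,3) | tMaxX 0.3623 tMaxY 3.2455 | tΔX 1.0353 tΔY 3.8637
    t=0.3623 [x] (4,3)
    t=1.3976 [x] (3,3)
    t=2.4329 [x] (2,3)
    t=3.2455 [y] (2,4)
    t=3.4682 [x] (1,4) — stop
  → r_3 = 3.4682
beam 4: φ=270°, α=255°
  cosα=-0.2588 sinα=-0.9659 | (5,3) | tMaxX 1.3523 tMaxY 0.1656 | tΔX 3.8637 tΔY 1.0353
    t=0.1656 [y] (5,2)
    t=1.2009 [y] (5,1)
    t=1.3523 [x] (4,1)
    t=2.2362 [y] (4,0) — stop
  → r_4 = 2.2362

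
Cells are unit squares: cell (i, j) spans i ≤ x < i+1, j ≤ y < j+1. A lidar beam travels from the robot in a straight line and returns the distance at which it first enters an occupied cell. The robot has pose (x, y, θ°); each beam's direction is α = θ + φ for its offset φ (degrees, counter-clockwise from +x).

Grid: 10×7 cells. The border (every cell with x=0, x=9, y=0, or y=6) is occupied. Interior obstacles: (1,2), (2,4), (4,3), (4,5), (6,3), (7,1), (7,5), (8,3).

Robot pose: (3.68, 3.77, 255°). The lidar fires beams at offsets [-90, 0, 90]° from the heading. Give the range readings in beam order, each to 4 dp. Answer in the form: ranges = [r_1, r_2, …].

ranges = [0.8887, 2.8677, 0.3313]

beam 1: φ=-90°, α=165°
  direction (-0.9659, 0.2588); cell (3,3); t to first gridline: x 0.7040, y 0.8887 (then +1.0353 / +3.8637)
    (2,3) via x @ 0.7040
    (2,4) via y @ 0.8887  # hit
  → r_1 = 0.8887
beam 2: φ=0°, α=255°
  direction (-0.2588, -0.9659); cell (3,3); t to first gridline: x 2.6273, y 0.7972 (then +3.8637 / +1.0353)
    (3,2) via y @ 0.7972
    (3,1) via y @ 1.8324
    (2,1) via x @ 2.6273
    (2,0) via y @ 2.8677  # hit
  → r_2 = 2.8677
beam 3: φ=90°, α=345°
  direction (0.9659, -0.2588); cell (3,3); t to first gridline: x 0.3313, y 2.9751 (then +1.0353 / +3.8637)
    (4,3) via x @ 0.3313  # hit
  → r_3 = 0.3313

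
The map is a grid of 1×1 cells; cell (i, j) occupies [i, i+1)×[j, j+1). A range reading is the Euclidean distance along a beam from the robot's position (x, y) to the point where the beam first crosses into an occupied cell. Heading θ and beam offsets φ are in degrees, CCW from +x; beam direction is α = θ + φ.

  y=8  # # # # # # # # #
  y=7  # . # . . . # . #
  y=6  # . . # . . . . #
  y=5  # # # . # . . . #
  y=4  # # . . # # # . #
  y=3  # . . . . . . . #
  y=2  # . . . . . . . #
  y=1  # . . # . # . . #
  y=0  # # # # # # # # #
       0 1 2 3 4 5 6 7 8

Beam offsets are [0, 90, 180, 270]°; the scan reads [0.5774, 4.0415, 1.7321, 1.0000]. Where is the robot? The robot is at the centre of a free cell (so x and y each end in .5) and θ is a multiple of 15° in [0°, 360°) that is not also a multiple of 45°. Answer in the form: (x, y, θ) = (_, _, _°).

(x, y, θ) = (4.5, 3.5, 120°)

Candidates: 37 free-cell centres × 16 headings = 592 poses. Raycast each; keep the one whose scan matches to 4 dp.
  (2.5, 3.5, 60°): beam 1 = 2.8868 ≠ 0.5774 ✗
  (6.5, 2.5, 195°): beam 1 = 2.5882 ≠ 0.5774 ✗
  (6.5, 1.5, 285°): beam 1 = 0.5176 ≠ 0.5774 ✗
  (6.5, 1.5, 75°): beam 1 = 5.7956 ≠ 0.5774 ✗
  …
  (4.5, 3.5, 120°): r_1=0.5774, r_2=4.0415, r_3=1.7321, r_4=1.0000 — all match ✓
Unique over the lattice → pose = (4.5, 3.5, 120°).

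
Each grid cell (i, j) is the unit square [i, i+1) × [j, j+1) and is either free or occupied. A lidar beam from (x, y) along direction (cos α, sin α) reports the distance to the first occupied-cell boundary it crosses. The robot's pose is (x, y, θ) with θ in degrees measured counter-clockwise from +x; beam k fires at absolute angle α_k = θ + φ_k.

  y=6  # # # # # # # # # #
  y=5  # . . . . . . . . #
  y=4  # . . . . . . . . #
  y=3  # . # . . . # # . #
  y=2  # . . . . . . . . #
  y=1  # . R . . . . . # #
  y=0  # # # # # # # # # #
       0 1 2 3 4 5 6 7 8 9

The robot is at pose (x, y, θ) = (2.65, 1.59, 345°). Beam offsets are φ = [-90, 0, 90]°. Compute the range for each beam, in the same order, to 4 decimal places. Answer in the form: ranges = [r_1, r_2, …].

ranges = [0.6108, 2.2796, 4.5656]

beam 1: φ=-90°, α=255°
  cosα=-0.2588 sinα=-0.9659 | (2,1) | tMaxX 2.5114 tMaxY 0.6108 | tΔX 3.8637 tΔY 1.0353
    t=0.6108 [y] (2,0) — stop
  → r_1 = 0.6108
beam 2: φ=0°, α=345°
  cosα=0.9659 sinα=-0.2588 | (2,1) | tMaxX 0.3623 tMaxY 2.2796 | tΔX 1.0353 tΔY 3.8637
    t=0.3623 [x] (3,1)
    t=1.3976 [x] (4,1)
    t=2.2796 [y] (4,0) — stop
  → r_2 = 2.2796
beam 3: φ=90°, α=75°
  cosα=0.2588 sinα=0.9659 | (2,1) | tMaxX 1.3523 tMaxY 0.4245 | tΔX 3.8637 tΔY 1.0353
    t=0.4245 [y] (2,2)
    t=1.3523 [x] (3,2)
    t=1.4597 [y] (3,3)
    t=2.4950 [y] (3,4)
    t=3.5303 [y] (3,5)
    t=4.5656 [y] (3,6) — stop
  → r_3 = 4.5656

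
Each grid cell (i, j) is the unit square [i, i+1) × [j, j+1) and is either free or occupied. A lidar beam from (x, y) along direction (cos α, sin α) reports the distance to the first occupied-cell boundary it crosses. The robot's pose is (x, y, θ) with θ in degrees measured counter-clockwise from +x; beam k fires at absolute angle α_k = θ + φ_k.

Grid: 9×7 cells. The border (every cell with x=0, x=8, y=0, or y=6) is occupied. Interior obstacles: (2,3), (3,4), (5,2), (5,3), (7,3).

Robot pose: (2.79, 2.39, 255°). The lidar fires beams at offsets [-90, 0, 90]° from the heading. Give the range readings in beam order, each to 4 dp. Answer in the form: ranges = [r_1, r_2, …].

ranges = [1.8531, 1.4390, 5.3705]

beam 1: φ=-90°, α=165°
  d=(-0.9659,0.2588)  start (2,2)  tX=0.8179 tY=2.3569  stride 1/|dx|=1.0353 1/|dy|=3.8637
    cross x-line → (1,2), t=0.8179
    cross x-line → (0,2), t=1.8531 (wall)
  → r_1 = 1.8531
beam 2: φ=0°, α=255°
  d=(-0.2588,-0.9659)  start (2,2)  tX=3.0523 tY=0.4038  stride 1/|dx|=3.8637 1/|dy|=1.0353
    cross y-line → (2,1), t=0.4038
    cross y-line → (2,0), t=1.4390 (wall)
  → r_2 = 1.4390
beam 3: φ=90°, α=345°
  d=(0.9659,-0.2588)  start (2,2)  tX=0.2174 tY=1.5068  stride 1/|dx|=1.0353 1/|dy|=3.8637
    cross x-line → (3,2), t=0.2174
    cross x-line → (4,2), t=1.2527
    cross y-line → (4,1), t=1.5068
    cross x-line → (5,1), t=2.2880
    cross x-line → (6,1), t=3.3232
    cross x-line → (7,1), t=4.3585
    cross y-line → (7,0), t=5.3705 (wall)
  → r_3 = 5.3705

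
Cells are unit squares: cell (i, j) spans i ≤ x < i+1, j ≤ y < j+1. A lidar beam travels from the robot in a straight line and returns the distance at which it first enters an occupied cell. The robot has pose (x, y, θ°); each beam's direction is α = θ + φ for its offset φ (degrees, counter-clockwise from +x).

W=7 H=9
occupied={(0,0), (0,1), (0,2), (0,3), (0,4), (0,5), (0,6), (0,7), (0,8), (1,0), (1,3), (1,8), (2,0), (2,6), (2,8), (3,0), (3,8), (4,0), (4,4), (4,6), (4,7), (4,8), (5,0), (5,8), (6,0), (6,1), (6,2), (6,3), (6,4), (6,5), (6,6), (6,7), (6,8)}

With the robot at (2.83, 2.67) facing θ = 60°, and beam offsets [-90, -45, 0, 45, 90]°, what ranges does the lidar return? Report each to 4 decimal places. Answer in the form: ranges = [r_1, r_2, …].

ranges = [3.3400, 3.2818, 2.3400, 5.5180, 0.9584]

beam 1: φ=-90°, α=330°
  d=(0.8660,-0.5000)  start (2,2)  tX=0.1963 tY=1.3400  stride 1/|dx|=1.1547 1/|dy|=2.0000
    cross x-line → (3,2), t=0.1963
    cross y-line → (3,1), t=1.3400
    cross x-line → (4,1), t=1.3510
    cross x-line → (5,1), t=2.5057
    cross y-line → (5,0), t=3.3400 (wall)
  → r_1 = 3.3400
beam 2: φ=-45°, α=15°
  d=(0.9659,0.2588)  start (2,2)  tX=0.1760 tY=1.2750  stride 1/|dx|=1.0353 1/|dy|=3.8637
    cross x-line → (3,2), t=0.1760
    cross x-line → (4,2), t=1.2113
    cross y-line → (4,3), t=1.2750
    cross x-line → (5,3), t=2.2465
    cross x-line → (6,3), t=3.2818 (wall)
  → r_2 = 3.2818
beam 3: φ=0°, α=60°
  d=(0.5000,0.8660)  start (2,2)  tX=0.3400 tY=0.3811  stride 1/|dx|=2.0000 1/|dy|=1.1547
    cross x-line → (3,2), t=0.3400
    cross y-line → (3,3), t=0.3811
    cross y-line → (3,4), t=1.5358
    cross x-line → (4,4), t=2.3400 (wall)
  → r_3 = 2.3400
beam 4: φ=45°, α=105°
  d=(-0.2588,0.9659)  start (2,2)  tX=3.2069 tY=0.3416  stride 1/|dx|=3.8637 1/|dy|=1.0353
    cross y-line → (2,3), t=0.3416
    cross y-line → (2,4), t=1.3769
    cross y-line → (2,5), t=2.4122
    cross x-line → (1,5), t=3.2069
    cross y-line → (1,6), t=3.4475
    cross y-line → (1,7), t=4.4827
    cross y-line → (1,8), t=5.5180 (wall)
  → r_4 = 5.5180
beam 5: φ=90°, α=150°
  d=(-0.8660,0.5000)  start (2,2)  tX=0.9584 tY=0.6600  stride 1/|dx|=1.1547 1/|dy|=2.0000
    cross y-line → (2,3), t=0.6600
    cross x-line → (1,3), t=0.9584 (wall)
  → r_5 = 0.9584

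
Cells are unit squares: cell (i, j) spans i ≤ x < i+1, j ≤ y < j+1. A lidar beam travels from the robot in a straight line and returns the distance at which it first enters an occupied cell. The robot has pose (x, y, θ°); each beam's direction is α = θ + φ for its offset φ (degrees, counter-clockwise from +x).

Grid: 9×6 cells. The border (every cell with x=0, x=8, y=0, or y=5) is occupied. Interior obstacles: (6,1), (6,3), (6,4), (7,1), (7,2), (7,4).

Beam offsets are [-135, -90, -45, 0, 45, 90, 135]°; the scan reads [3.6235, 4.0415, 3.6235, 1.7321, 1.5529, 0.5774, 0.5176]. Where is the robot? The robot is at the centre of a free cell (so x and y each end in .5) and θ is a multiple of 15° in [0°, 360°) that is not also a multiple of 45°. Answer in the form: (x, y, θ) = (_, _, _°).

(x, y, θ) = (4.5, 4.5, 330°)

Candidates: 22 free-cell centres × 16 headings = 352 poses. Raycast each; keep the one whose scan matches to 4 dp.
  (5.5, 1.5, 195°): beam 1 = 1.7321 ≠ 3.6235 ✗
  (3.5, 1.5, 60°): beam 1 = 0.5176 ≠ 3.6235 ✗
  (1.5, 3.5, 150°): beam 1 = 4.6587 ≠ 3.6235 ✗
  (4.5, 4.5, 150°): beam 1 = 1.5529 ≠ 3.6235 ✗
  …
  (4.5, 4.5, 330°): r_1=3.6235, r_2=4.0415, r_3=3.6235, r_4=1.7321, r_5=1.5529, r_6=0.5774, r_7=0.5176 — all match ✓
Only this pose fits every beam.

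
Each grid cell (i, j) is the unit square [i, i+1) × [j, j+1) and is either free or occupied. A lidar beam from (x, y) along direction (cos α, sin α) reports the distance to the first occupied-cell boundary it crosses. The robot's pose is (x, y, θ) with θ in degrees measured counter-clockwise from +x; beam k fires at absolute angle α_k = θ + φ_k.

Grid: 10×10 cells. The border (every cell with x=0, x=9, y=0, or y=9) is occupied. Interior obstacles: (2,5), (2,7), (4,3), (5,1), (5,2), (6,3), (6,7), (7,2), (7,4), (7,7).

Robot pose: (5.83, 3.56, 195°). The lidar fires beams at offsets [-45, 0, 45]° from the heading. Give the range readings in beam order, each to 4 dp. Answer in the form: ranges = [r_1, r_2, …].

beam 1: φ=-45°, α=150°
  direction (-0.8660, 0.5000); cell (5,3); t to first gridline: x 0.9584, y 0.8800 (then +1.1547 / +2.0000)
    (5,4) via y @ 0.8800
    (4,4) via x @ 0.9584
    (3,4) via x @ 2.1131
    (3,5) via y @ 2.8800
    (2,5) via x @ 3.2678  # hit
  → r_1 = 3.2678
beam 2: φ=0°, α=195°
  direction (-0.9659, -0.2588); cell (5,3); t to first gridline: x 0.8593, y 2.1637 (then +1.0353 / +3.8637)
    (4,3) via x @ 0.8593  # hit
  → r_2 = 0.8593
beam 3: φ=45°, α=240°
  direction (-0.5000, -0.8660); cell (5,3); t to first gridline: x 1.6600, y 0.6466 (then +2.0000 / +1.1547)
    (5,2) via y @ 0.6466  # hit
  → r_3 = 0.6466

ranges = [3.2678, 0.8593, 0.6466]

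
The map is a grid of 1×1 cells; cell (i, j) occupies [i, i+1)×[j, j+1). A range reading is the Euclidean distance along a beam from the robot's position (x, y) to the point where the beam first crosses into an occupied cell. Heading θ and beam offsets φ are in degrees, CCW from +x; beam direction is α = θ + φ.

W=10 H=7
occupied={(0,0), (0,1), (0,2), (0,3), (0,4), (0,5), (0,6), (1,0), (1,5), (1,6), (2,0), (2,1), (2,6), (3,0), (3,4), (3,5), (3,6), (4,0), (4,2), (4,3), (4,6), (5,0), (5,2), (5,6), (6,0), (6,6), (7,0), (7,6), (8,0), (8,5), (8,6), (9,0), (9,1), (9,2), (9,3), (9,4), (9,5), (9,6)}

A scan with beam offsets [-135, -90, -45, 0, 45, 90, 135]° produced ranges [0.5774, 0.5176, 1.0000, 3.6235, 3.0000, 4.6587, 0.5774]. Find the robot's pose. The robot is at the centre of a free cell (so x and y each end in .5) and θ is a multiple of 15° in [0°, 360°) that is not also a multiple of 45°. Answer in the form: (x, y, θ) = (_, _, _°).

The pose lattice has 32·16 = 512 candidates. Test each by forward raycasting.
  (8.5, 2.5, 30°): beam 1 = 1.5529 ≠ 0.5774 ✗
  (7.5, 1.5, 285°): beam 1 = 1.7321 ≠ 0.5774 ✗
  (8.5, 2.5, 105°): beam 5 = 5.1962 ≠ 3.0000 ✗
  (2.5, 5.5, 60°): beam 1 = 4.6587 ≠ 0.5774 ✗
  (7.5, 2.5, 255°): beam 1 = 4.0415 ≠ 0.5774 ✗
  …
  (7.5, 5.5, 195°): r_1=0.5774, r_2=0.5176, r_3=1.0000, r_4=3.6235, r_5=3.0000, r_6=4.6587, r_7=0.5774 — all match ✓
Only this pose fits every beam.

(x, y, θ) = (7.5, 5.5, 195°)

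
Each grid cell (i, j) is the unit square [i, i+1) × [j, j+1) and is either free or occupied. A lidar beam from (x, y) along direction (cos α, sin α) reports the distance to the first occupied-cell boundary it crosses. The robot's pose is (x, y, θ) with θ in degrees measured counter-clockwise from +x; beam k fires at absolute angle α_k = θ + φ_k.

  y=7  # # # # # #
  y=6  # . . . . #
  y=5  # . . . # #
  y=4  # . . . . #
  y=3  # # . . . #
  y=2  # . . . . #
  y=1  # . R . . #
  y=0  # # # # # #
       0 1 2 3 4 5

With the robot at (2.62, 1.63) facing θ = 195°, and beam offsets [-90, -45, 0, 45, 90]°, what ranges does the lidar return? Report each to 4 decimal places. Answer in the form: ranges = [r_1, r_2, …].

ranges = [2.3955, 1.8706, 1.6771, 0.7275, 0.6522]

beam 1: φ=-90°, α=105°
  direction (-0.2588, 0.9659); cell (2,1); t to first gridline: x 2.3955, y 0.3831 (then +3.8637 / +1.0353)
    (2,2) via y @ 0.3831
    (2,3) via y @ 1.4183
    (1,3) via x @ 2.3955  # hit
  → r_1 = 2.3955
beam 2: φ=-45°, α=150°
  direction (-0.8660, 0.5000); cell (2,1); t to first gridline: x 0.7159, y 0.7400 (then +1.1547 / +2.0000)
    (1,1) via x @ 0.7159
    (1,2) via y @ 0.7400
    (0,2) via x @ 1.8706  # hit
  → r_2 = 1.8706
beam 3: φ=0°, α=195°
  direction (-0.9659, -0.2588); cell (2,1); t to first gridline: x 0.6419, y 2.4341 (then +1.0353 / +3.8637)
    (1,1) via x @ 0.6419
    (0,1) via x @ 1.6771  # hit
  → r_3 = 1.6771
beam 4: φ=45°, α=240°
  direction (-0.5000, -0.8660); cell (2,1); t to first gridline: x 1.2400, y 0.7275 (then +2.0000 / +1.1547)
    (2,0) via y @ 0.7275  # hit
  → r_4 = 0.7275
beam 5: φ=90°, α=285°
  direction (0.2588, -0.9659); cell (2,1); t to first gridline: x 1.4682, y 0.6522 (then +3.8637 / +1.0353)
    (2,0) via y @ 0.6522  # hit
  → r_5 = 0.6522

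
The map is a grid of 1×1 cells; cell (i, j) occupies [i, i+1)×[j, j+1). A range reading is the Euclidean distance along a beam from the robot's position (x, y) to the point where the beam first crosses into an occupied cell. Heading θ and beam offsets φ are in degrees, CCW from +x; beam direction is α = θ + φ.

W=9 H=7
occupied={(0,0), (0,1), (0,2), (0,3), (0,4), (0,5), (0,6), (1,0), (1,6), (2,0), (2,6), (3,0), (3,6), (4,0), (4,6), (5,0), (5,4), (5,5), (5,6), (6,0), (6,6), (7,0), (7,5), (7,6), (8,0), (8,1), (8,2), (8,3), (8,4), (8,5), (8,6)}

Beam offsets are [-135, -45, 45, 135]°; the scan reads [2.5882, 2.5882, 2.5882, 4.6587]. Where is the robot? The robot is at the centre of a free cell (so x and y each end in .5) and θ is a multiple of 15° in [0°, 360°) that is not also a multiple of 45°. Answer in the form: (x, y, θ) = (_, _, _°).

(x, y, θ) = (3.5, 3.5, 210°)

The pose lattice has 32·16 = 512 candidates. Test each by forward raycasting.
  (5.5, 1.5, 255°): beam 1 = 5.1962 ≠ 2.5882 ✗
  (7.5, 2.5, 195°): beam 1 = 1.0000 ≠ 2.5882 ✗
  (3.5, 1.5, 240°): beam 1 = 4.6587 ≠ 2.5882 ✗
  …
  (3.5, 3.5, 210°): r_1=2.5882, r_2=2.5882, r_3=2.5882, r_4=4.6587 — all match ✓
Only this pose fits every beam.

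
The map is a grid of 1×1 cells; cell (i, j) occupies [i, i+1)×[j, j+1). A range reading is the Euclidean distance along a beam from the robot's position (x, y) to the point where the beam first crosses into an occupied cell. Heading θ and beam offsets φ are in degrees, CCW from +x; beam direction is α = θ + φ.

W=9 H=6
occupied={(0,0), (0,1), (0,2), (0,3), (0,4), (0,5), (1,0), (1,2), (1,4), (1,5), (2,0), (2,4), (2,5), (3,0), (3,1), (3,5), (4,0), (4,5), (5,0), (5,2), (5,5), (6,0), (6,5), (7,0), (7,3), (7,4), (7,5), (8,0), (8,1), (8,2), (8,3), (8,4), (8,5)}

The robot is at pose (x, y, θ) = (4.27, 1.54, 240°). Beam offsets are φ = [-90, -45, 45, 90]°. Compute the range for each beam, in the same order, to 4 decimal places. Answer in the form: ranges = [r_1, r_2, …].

beam 1: φ=-90°, α=150°
  d=(-0.8660,0.5000)  start (4,1)  tX=0.3118 tY=0.9200  stride 1/|dx|=1.1547 1/|dy|=2.0000
    cross x-line → (3,1), t=0.3118 (wall)
  → r_1 = 0.3118
beam 2: φ=-45°, α=195°
  d=(-0.9659,-0.2588)  start (4,1)  tX=0.2795 tY=2.0864  stride 1/|dx|=1.0353 1/|dy|=3.8637
    cross x-line → (3,1), t=0.2795 (wall)
  → r_2 = 0.2795
beam 3: φ=45°, α=285°
  d=(0.2588,-0.9659)  start (4,1)  tX=2.8205 tY=0.5590  stride 1/|dx|=3.8637 1/|dy|=1.0353
    cross y-line → (4,0), t=0.5590 (wall)
  → r_3 = 0.5590
beam 4: φ=90°, α=330°
  d=(0.8660,-0.5000)  start (4,1)  tX=0.8429 tY=1.0800  stride 1/|dx|=1.1547 1/|dy|=2.0000
    cross x-line → (5,1), t=0.8429
    cross y-line → (5,0), t=1.0800 (wall)
  → r_4 = 1.0800

ranges = [0.3118, 0.2795, 0.5590, 1.0800]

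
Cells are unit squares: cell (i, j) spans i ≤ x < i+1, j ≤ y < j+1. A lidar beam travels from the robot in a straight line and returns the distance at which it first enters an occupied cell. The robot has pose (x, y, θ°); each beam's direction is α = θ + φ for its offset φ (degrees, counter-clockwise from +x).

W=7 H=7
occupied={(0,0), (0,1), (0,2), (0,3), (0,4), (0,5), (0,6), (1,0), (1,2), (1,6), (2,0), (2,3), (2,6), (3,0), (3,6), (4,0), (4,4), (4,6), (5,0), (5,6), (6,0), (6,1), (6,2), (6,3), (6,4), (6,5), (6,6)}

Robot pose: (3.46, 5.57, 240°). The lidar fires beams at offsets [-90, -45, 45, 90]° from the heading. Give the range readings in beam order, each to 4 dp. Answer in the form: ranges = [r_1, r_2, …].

ranges = [0.8600, 2.5468, 4.7312, 1.1400]

beam 1: φ=-90°, α=150°
  direction (-0.8660, 0.5000); cell (3,5); t to first gridline: x 0.5312, y 0.8600 (then +1.1547 / +2.0000)
    (2,5) via x @ 0.5312
    (2,6) via y @ 0.8600  # hit
  → r_1 = 0.8600
beam 2: φ=-45°, α=195°
  direction (-0.9659, -0.2588); cell (3,5); t to first gridline: x 0.4762, y 2.2023 (then +1.0353 / +3.8637)
    (2,5) via x @ 0.4762
    (1,5) via x @ 1.5115
    (1,4) via y @ 2.2023
    (0,4) via x @ 2.5468  # hit
  → r_2 = 2.5468
beam 3: φ=45°, α=285°
  direction (0.2588, -0.9659); cell (3,5); t to first gridline: x 2.0864, y 0.5901 (then +3.8637 / +1.0353)
    (3,4) via y @ 0.5901
    (3,3) via y @ 1.6254
    (4,3) via x @ 2.0864
    (4,2) via y @ 2.6607
    (4,1) via y @ 3.6959
    (4,0) via y @ 4.7312  # hit
  → r_3 = 4.7312
beam 4: φ=90°, α=330°
  direction (0.8660, -0.5000); cell (3,5); t to first gridline: x 0.6235, y 1.1400 (then +1.1547 / +2.0000)
    (4,5) via x @ 0.6235
    (4,4) via y @ 1.1400  # hit
  → r_4 = 1.1400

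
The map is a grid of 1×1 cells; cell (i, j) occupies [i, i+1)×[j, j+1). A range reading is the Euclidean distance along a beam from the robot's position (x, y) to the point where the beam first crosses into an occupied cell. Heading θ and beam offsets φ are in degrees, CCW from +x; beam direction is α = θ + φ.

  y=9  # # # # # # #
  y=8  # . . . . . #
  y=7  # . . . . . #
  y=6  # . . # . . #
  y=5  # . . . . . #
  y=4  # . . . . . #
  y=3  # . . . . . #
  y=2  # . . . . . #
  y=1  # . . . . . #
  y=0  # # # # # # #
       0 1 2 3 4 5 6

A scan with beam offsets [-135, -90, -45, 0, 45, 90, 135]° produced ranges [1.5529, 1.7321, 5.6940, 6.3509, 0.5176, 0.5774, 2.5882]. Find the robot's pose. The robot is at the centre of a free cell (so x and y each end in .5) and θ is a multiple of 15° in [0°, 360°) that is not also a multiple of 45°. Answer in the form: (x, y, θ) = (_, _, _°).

Enumerate (i+0.5, j+0.5, θ) over the 39 free cells and 16 admissible headings. For each, cast all 7 beams and compare to the given ranges.
  (3.5, 3.5, 345°): beam 1 = 2.8868 ≠ 1.5529 ✗
  (4.5, 3.5, 150°): beam 2 = 3.0000 ≠ 1.7321 ✗
  (4.5, 4.5, 285°): beam 1 = 4.0415 ≠ 1.5529 ✗
  …
  (2.5, 6.5, 300°): r_1=1.5529, r_2=1.7321, r_3=5.6940, r_4=6.3509, r_5=0.5176, r_6=0.5774, r_7=2.5882 — all match ✓
No second candidate reproduces the full scan.

(x, y, θ) = (2.5, 6.5, 300°)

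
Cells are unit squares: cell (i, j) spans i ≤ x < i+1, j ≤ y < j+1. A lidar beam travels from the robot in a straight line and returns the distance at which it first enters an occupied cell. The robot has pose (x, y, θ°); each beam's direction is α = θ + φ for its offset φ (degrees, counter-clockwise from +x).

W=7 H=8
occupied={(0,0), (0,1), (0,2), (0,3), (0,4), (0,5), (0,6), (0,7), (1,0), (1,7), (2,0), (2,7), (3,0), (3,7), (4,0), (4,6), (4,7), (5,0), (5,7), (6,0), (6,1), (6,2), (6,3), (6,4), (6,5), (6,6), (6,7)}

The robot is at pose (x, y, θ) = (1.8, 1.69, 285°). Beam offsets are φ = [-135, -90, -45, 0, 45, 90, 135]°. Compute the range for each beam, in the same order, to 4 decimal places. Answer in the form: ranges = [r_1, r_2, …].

ranges = [0.9238, 0.8282, 0.7967, 0.7143, 1.3800, 4.3482, 4.9768]

beam 1: φ=-135°, α=150°
  cosα=-0.8660 sinα=0.5000 | (1,1) | tMaxX 0.9238 tMaxY 0.6200 | tΔX 1.1547 tΔY 2.0000
    t=0.6200 [y] (1,2)
    t=0.9238 [x] (0,2) — stop
  → r_1 = 0.9238
beam 2: φ=-90°, α=195°
  cosα=-0.9659 sinα=-0.2588 | (1,1) | tMaxX 0.8282 tMaxY 2.6660 | tΔX 1.0353 tΔY 3.8637
    t=0.8282 [x] (0,1) — stop
  → r_2 = 0.8282
beam 3: φ=-45°, α=240°
  cosα=-0.5000 sinα=-0.8660 | (1,1) | tMaxX 1.6000 tMaxY 0.7967 | tΔX 2.0000 tΔY 1.1547
    t=0.7967 [y] (1,0) — stop
  → r_3 = 0.7967
beam 4: φ=0°, α=285°
  cosα=0.2588 sinα=-0.9659 | (1,1) | tMaxX 0.7727 tMaxY 0.7143 | tΔX 3.8637 tΔY 1.0353
    t=0.7143 [y] (1,0) — stop
  → r_4 = 0.7143
beam 5: φ=45°, α=330°
  cosα=0.8660 sinα=-0.5000 | (1,1) | tMaxX 0.2309 tMaxY 1.3800 | tΔX 1.1547 tΔY 2.0000
    t=0.2309 [x] (2,1)
    t=1.3800 [y] (2,0) — stop
  → r_5 = 1.3800
beam 6: φ=90°, α=15°
  cosα=0.9659 sinα=0.2588 | (1,1) | tMaxX 0.2071 tMaxY 1.1977 | tΔX 1.0353 tΔY 3.8637
    t=0.2071 [x] (2,1)
    t=1.1977 [y] (2,2)
    t=1.2423 [x] (3,2)
    t=2.2776 [x] (4,2)
    t=3.3129 [x] (5,2)
    t=4.3482 [x] (6,2) — stop
  → r_6 = 4.3482
beam 7: φ=135°, α=60°
  cosα=0.5000 sinα=0.8660 | (1,1) | tMaxX 0.4000 tMaxY 0.3580 | tΔX 2.0000 tΔY 1.1547
    t=0.3580 [y] (1,2)
    t=0.4000 [x] (2,2)
    t=1.5127 [y] (2,3)
    t=2.4000 [x] (3,3)
    t=2.6674 [y] (3,4)
    t=3.8221 [y] (3,5)
    t=4.4000 [x] (4,5)
    t=4.9768 [y] (4,6) — stop
  → r_7 = 4.9768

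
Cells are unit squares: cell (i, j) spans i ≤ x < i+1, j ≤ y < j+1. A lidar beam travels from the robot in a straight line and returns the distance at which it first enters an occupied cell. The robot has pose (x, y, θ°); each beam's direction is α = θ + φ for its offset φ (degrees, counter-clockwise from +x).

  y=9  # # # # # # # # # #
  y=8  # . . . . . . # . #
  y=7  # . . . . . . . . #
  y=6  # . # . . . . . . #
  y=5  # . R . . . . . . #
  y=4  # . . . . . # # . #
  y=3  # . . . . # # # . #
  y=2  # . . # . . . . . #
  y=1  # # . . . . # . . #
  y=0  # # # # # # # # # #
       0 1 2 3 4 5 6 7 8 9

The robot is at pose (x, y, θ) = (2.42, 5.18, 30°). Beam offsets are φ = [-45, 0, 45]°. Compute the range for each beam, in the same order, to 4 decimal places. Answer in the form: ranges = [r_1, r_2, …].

ranges = [3.7063, 5.6400, 0.8489]

beam 1: φ=-45°, α=345°
  d=(0.9659,-0.2588)  start (2,5)  tX=0.6005 tY=0.6955  stride 1/|dx|=1.0353 1/|dy|=3.8637
    cross x-line → (3,5), t=0.6005
    cross y-line → (3,4), t=0.6955
    cross x-line → (4,4), t=1.6357
    cross x-line → (5,4), t=2.6710
    cross x-line → (6,4), t=3.7063 (wall)
  → r_1 = 3.7063
beam 2: φ=0°, α=30°
  d=(0.8660,0.5000)  start (2,5)  tX=0.6697 tY=1.6400  stride 1/|dx|=1.1547 1/|dy|=2.0000
    cross x-line → (3,5), t=0.6697
    cross y-line → (3,6), t=1.6400
    cross x-line → (4,6), t=1.8244
    cross x-line → (5,6), t=2.9791
    cross y-line → (5,7), t=3.6400
    cross x-line → (6,7), t=4.1338
    cross x-line → (7,7), t=5.2885
    cross y-line → (7,8), t=5.6400 (wall)
  → r_2 = 5.6400
beam 3: φ=45°, α=75°
  d=(0.2588,0.9659)  start (2,5)  tX=2.2409 tY=0.8489  stride 1/|dx|=3.8637 1/|dy|=1.0353
    cross y-line → (2,6), t=0.8489 (wall)
  → r_3 = 0.8489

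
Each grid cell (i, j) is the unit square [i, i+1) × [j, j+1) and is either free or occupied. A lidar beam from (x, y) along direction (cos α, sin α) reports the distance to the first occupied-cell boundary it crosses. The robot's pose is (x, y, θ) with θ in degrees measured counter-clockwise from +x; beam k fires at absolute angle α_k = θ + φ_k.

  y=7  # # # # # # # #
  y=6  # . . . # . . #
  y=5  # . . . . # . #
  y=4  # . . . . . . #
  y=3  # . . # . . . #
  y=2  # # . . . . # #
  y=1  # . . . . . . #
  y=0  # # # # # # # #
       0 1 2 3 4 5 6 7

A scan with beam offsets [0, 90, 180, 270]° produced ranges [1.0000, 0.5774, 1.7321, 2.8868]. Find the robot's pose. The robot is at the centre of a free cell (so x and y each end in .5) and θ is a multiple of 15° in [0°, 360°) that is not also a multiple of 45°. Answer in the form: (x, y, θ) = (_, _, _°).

The pose lattice has 31·16 = 496 candidates. Test each by forward raycasting.
  (6.5, 1.5, 195°): beam 1 = 1.9319 ≠ 1.0000 ✗
  (3.5, 2.5, 150°): beam 1 = 2.8868 ≠ 1.0000 ✗
  (1.5, 1.5, 300°): beam 1 = 0.5774 ≠ 1.0000 ✗
  …
  (2.5, 6.5, 30°): r_1=1.0000, r_2=0.5774, r_3=1.7321, r_4=2.8868 — all match ✓
Only this pose fits every beam.

(x, y, θ) = (2.5, 6.5, 30°)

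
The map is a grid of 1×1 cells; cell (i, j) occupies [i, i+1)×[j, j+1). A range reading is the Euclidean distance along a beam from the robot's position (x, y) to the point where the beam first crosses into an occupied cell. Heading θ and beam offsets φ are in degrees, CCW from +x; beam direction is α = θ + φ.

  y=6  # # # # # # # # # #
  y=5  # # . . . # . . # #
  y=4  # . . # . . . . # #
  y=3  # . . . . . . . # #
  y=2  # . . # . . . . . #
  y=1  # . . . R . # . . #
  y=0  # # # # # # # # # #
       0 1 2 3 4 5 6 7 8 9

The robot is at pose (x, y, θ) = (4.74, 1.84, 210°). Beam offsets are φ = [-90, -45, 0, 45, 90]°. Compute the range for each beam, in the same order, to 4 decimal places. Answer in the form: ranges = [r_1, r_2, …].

ranges = [2.4942, 0.7661, 1.6800, 0.8696, 0.9699]

beam 1: φ=-90°, α=120°
  dir = (cos 120°, sin 120°) = (-0.5000, 0.8660); from cell (4,1)
  next x-line at t=1.4800, next y-line at t=0.1848; Δt_x=2.0000, Δt_y=1.1547
    y: enter (4,2) at t=0.1848
    y: enter (4,3) at t=1.3395
    x: enter (3,3) at t=1.4800
    y: enter (3,4) at t=2.4942 ← occupied
  → r_1 = 2.4942
beam 2: φ=-45°, α=165°
  dir = (cos 165°, sin 165°) = (-0.9659, 0.2588); from cell (4,1)
  next x-line at t=0.7661, next y-line at t=0.6182; Δt_x=1.0353, Δt_y=3.8637
    y: enter (4,2) at t=0.6182
    x: enter (3,2) at t=0.7661 ← occupied
  → r_2 = 0.7661
beam 3: φ=0°, α=210°
  dir = (cos 210°, sin 210°) = (-0.8660, -0.5000); from cell (4,1)
  next x-line at t=0.8545, next y-line at t=1.6800; Δt_x=1.1547, Δt_y=2.0000
    x: enter (3,1) at t=0.8545
    y: enter (3,0) at t=1.6800 ← occupied
  → r_3 = 1.6800
beam 4: φ=45°, α=255°
  dir = (cos 255°, sin 255°) = (-0.2588, -0.9659); from cell (4,1)
  next x-line at t=2.8591, next y-line at t=0.8696; Δt_x=3.8637, Δt_y=1.0353
    y: enter (4,0) at t=0.8696 ← occupied
  → r_4 = 0.8696
beam 5: φ=90°, α=300°
  dir = (cos 300°, sin 300°) = (0.5000, -0.8660); from cell (4,1)
  next x-line at t=0.5200, next y-line at t=0.9699; Δt_x=2.0000, Δt_y=1.1547
    x: enter (5,1) at t=0.5200
    y: enter (5,0) at t=0.9699 ← occupied
  → r_5 = 0.9699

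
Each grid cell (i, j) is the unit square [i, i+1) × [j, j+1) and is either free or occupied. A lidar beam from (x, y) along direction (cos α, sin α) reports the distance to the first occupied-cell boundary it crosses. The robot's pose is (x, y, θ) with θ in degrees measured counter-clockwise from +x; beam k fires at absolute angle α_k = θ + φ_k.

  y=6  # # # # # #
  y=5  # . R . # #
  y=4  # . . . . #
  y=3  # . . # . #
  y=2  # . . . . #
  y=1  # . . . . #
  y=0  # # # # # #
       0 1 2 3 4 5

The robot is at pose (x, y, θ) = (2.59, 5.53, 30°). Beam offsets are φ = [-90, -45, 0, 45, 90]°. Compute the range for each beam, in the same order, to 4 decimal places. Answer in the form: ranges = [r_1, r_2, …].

beam 1: φ=-90°, α=300°
  direction (0.5000, -0.8660); cell (2,5); t to first gridline: x 0.8200, y 0.6120 (then +2.0000 / +1.1547)
    (2,4) via y @ 0.6120
    (3,4) via x @ 0.8200
    (3,3) via y @ 1.7667  # hit
  → r_1 = 1.7667
beam 2: φ=-45°, α=345°
  direction (0.9659, -0.2588); cell (2,5); t to first gridline: x 0.4245, y 2.0478 (then +1.0353 / +3.8637)
    (3,5) via x @ 0.4245
    (4,5) via x @ 1.4597  # hit
  → r_2 = 1.4597
beam 3: φ=0°, α=30°
  direction (0.8660, 0.5000); cell (2,5); t to first gridline: x 0.4734, y 0.9400 (then +1.1547 / +2.0000)
    (3,5) via x @ 0.4734
    (3,6) via y @ 0.9400  # hit
  → r_3 = 0.9400
beam 4: φ=45°, α=75°
  direction (0.2588, 0.9659); cell (2,5); t to first gridline: x 1.5841, y 0.4866 (then +3.8637 / +1.0353)
    (2,6) via y @ 0.4866  # hit
  → r_4 = 0.4866
beam 5: φ=90°, α=120°
  direction (-0.5000, 0.8660); cell (2,5); t to first gridline: x 1.1800, y 0.5427 (then +2.0000 / +1.1547)
    (2,6) via y @ 0.5427  # hit
  → r_5 = 0.5427

ranges = [1.7667, 1.4597, 0.9400, 0.4866, 0.5427]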